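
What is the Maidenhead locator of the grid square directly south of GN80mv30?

Latitude extended square 0; −1 → -1, wraps to 9, carry into subsquare.
Latitude subsquare v = 21; −1 → 20 = u.
The longitude characters are unchanged.

GN80mu39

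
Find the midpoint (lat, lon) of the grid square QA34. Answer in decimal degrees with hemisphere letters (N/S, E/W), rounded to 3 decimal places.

85.500° S, 147.000° E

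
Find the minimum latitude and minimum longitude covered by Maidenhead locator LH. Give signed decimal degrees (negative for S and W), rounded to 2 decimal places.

Field L=11, H=7: +11·20° lon, +7·10° lat → SW at lon 40°, lat -20°.
latitude -20.00, longitude 40.00.

-20.00, 40.00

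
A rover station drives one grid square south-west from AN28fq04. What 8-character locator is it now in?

AN28eq93

Longitude extended square 0; −1 → -1, wraps to 9, carry into subsquare.
Longitude subsquare f = 5; −1 → 4 = e.
Latitude extended square 4; −1 → 3.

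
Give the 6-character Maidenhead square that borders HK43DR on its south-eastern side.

Longitude subsquare d = 3; +1 → 4 = e.
Latitude subsquare r = 17; −1 → 16 = q.

HK43eq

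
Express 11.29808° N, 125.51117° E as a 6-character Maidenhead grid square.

PK21sh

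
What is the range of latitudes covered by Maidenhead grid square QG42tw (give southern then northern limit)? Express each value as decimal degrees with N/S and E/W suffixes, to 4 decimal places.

27.0833° S, 27.0417° S

Field Q=16, G=6: +16·20° lon, +6·10° lat → SW at lon 140°, lat -30°.
Square 4, 2: +4·2° lon, +2·1° lat → SW at lon 148°, lat -28°.
Subsquare t=19, w=22: +19·0.0833333° lon, +22·0.0416667° lat → SW at lon 149.583°, lat -27.0833°.
Cell spans 0.0833333° lon × 0.0416667° lat.
south 27.0833° S, north 27.0417° S.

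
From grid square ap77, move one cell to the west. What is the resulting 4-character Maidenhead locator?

AP67

Longitude square 7; −1 → 6.
The latitude characters are unchanged.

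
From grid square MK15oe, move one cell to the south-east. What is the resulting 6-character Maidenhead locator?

Longitude subsquare o = 14; +1 → 15 = p.
Latitude subsquare e = 4; −1 → 3 = d.

MK15pd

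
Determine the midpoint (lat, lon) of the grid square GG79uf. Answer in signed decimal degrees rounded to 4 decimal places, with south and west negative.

-20.7708, -44.2917

Field G=6, G=6: +6·20° lon, +6·10° lat → SW at lon -60°, lat -30°.
Square 7, 9: +7·2° lon, +9·1° lat → SW at lon -46°, lat -21°.
Subsquare u=20, f=5: +20·0.0833333° lon, +5·0.0416667° lat → SW at lon -44.3333°, lat -20.7917°.
Cell spans 0.0833333° lon × 0.0416667° lat. Centre is SW corner plus half of each.
latitude -20.7708, longitude -44.2917.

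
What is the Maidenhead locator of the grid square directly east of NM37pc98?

NM37qc08

Longitude extended square 9; +1 → 10, wraps to 0, carry into subsquare.
Longitude subsquare p = 15; +1 → 16 = q.
The latitude characters are unchanged.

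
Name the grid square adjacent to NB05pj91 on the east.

Longitude extended square 9; +1 → 10, wraps to 0, carry into subsquare.
Longitude subsquare p = 15; +1 → 16 = q.
The latitude characters are unchanged.

NB05qj01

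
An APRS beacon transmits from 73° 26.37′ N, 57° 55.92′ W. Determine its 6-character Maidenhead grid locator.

GQ13ak

Shift to the Maidenhead origin (180°W, 90°S): lon 122.0680, lat 163.4395.
Field (20°×10°, letters A–R): lon ⌊122.0680/20⌋ = 6 → G; lat ⌊163.4395/10⌋ = 16 → Q.
Square (2°×1°, digits 0–9): lon ⌊2.0680/2⌋ = 1; lat ⌊3.4395/1⌋ = 3.
Subsquare (5′×2.5′, letters a–x): lon ⌊0.0680/0.0833333⌋ = 0 → a; lat ⌊0.4395/0.0416667⌋ = 10 → k.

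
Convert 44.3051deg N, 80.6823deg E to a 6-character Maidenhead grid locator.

NN04ih

Shift to the Maidenhead origin (180°W, 90°S): lon 260.6823, lat 134.3051.
Field: lon ⌊260.6823/20⌋ = 13 → N; lat ⌊134.3051/10⌋ = 13 → N.
Square: lon ⌊0.6823/2⌋ = 0; lat ⌊4.3051/1⌋ = 4.
Subsquare: lon ⌊0.6823/0.0833333⌋ = 8 → i; lat ⌊0.3051/0.0416667⌋ = 7 → h.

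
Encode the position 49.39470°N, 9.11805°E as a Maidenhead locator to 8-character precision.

JN49nj44

Shift to the Maidenhead origin (180°W, 90°S): lon 189.11805, lat 139.39470.
Field (20°×10°, letters A–R): lon ⌊189.11805/20⌋ = 9 → J; lat ⌊139.39470/10⌋ = 13 → N.
Square (2°×1°, digits 0–9): lon ⌊9.11805/2⌋ = 4; lat ⌊9.39470/1⌋ = 9.
Subsquare (5′×2.5′, letters a–x): lon ⌊1.11805/0.0833333⌋ = 13 → n; lat ⌊0.39470/0.0416667⌋ = 9 → j.
Extended square (30″×15″, digits 0–9): lon ⌊0.03472/0.00833333⌋ = 4; lat ⌊0.01970/0.00416667⌋ = 4.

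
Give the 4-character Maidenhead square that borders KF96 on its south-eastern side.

LF05

Longitude square 9; +1 → 10, wraps to 0, carry into field.
Longitude field K = 10; +1 → 11 = L.
Latitude square 6; −1 → 5.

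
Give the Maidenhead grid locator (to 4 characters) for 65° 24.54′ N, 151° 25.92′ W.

BP45

Shift to the Maidenhead origin (180°W, 90°S): lon 28.57, lat 155.41.
Field: lon ⌊28.57/20⌋ = 1 → B; lat ⌊155.41/10⌋ = 15 → P.
Square: lon ⌊8.57/2⌋ = 4; lat ⌊5.41/1⌋ = 5.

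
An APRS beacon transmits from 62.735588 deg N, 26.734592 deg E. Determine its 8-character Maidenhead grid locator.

Add 180° to longitude and 90° to latitude: 206.73459, 152.73559.
Field (20°×10°, letters A–R): lon ⌊206.73459/20⌋ = 10 → K; lat ⌊152.73559/10⌋ = 15 → P.
Square (2°×1°, digits 0–9): lon ⌊6.73459/2⌋ = 3; lat ⌊2.73559/1⌋ = 2.
Subsquare (5′×2.5′, letters a–x): lon ⌊0.73459/0.0833333⌋ = 8 → i; lat ⌊0.73559/0.0416667⌋ = 17 → r.
Extended square (30″×15″, digits 0–9): lon ⌊0.06793/0.00833333⌋ = 8; lat ⌊0.02725/0.00416667⌋ = 6.

KP32ir86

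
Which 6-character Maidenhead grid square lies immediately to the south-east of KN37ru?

KN37st

Longitude subsquare r = 17; +1 → 18 = s.
Latitude subsquare u = 20; −1 → 19 = t.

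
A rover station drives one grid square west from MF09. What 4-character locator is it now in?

LF99

Longitude square 0; −1 → -1, wraps to 9, carry into field.
Longitude field M = 12; −1 → 11 = L.
The latitude characters are unchanged.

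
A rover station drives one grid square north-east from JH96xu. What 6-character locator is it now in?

KH06av

Longitude subsquare x = 23; +1 → 24, wraps to 0 = a, carry into square.
Longitude square 9; +1 → 10, wraps to 0, carry into field.
Longitude field J = 9; +1 → 10 = K.
Latitude subsquare u = 20; +1 → 21 = v.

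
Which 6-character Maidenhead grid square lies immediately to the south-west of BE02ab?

AE92xa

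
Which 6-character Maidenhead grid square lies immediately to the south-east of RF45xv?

Longitude subsquare x = 23; +1 → 24, wraps to 0 = a, carry into square.
Longitude square 4; +1 → 5.
Latitude subsquare v = 21; −1 → 20 = u.

RF55au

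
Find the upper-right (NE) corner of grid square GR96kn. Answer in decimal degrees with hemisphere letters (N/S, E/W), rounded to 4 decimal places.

86.5833° N, 41.0833° W

Field G=6, R=17: +6·20° lon, +17·10° lat → SW at lon -60°, lat 80°.
Square 9, 6: +9·2° lon, +6·1° lat → SW at lon -42°, lat 86°.
Subsquare k=10, n=13: +10·0.0833333° lon, +13·0.0416667° lat → SW at lon -41.1667°, lat 86.5417°.
Cell spans 0.0833333° lon × 0.0416667° lat. NE corner is SW corner plus one full cell.
latitude 86.5833° N, longitude 41.0833° W.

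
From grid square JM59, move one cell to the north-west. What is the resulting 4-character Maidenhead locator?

JN40

Longitude square 5; −1 → 4.
Latitude square 9; +1 → 10, wraps to 0, carry into field.
Latitude field M = 12; +1 → 13 = N.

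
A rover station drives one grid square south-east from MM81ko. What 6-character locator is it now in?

Longitude subsquare k = 10; +1 → 11 = l.
Latitude subsquare o = 14; −1 → 13 = n.

MM81ln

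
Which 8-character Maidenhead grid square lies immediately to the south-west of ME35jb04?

ME35ib93

Longitude extended square 0; −1 → -1, wraps to 9, carry into subsquare.
Longitude subsquare j = 9; −1 → 8 = i.
Latitude extended square 4; −1 → 3.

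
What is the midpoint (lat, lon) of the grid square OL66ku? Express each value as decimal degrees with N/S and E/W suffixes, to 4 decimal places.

26.8542° N, 112.8750° E

Field O=14, L=11: +14·20° lon, +11·10° lat → SW at lon 100°, lat 20°.
Square 6, 6: +6·2° lon, +6·1° lat → SW at lon 112°, lat 26°.
Subsquare k=10, u=20: +10·0.0833333° lon, +20·0.0416667° lat → SW at lon 112.833°, lat 26.8333°.
Cell spans 0.0833333° lon × 0.0416667° lat. Centre is SW corner plus half of each.
latitude 26.8542° N, longitude 112.8750° E.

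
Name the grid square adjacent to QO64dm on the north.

QO64dn

Latitude subsquare m = 12; +1 → 13 = n.
The longitude characters are unchanged.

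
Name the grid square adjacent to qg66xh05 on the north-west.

QG66wh96

Longitude extended square 0; −1 → -1, wraps to 9, carry into subsquare.
Longitude subsquare x = 23; −1 → 22 = w.
Latitude extended square 5; +1 → 6.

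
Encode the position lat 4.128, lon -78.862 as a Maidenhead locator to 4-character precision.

FJ04

Shift to the Maidenhead origin (180°W, 90°S): lon 101.14, lat 94.13.
Field: lon ⌊101.14/20⌋ = 5 → F; lat ⌊94.13/10⌋ = 9 → J.
Square: lon ⌊1.14/2⌋ = 0; lat ⌊4.13/1⌋ = 4.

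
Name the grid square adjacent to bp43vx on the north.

BP44va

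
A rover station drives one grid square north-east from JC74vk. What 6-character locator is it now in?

JC74wl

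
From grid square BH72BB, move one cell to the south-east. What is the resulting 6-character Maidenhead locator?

BH72ca

Longitude subsquare b = 1; +1 → 2 = c.
Latitude subsquare b = 1; −1 → 0 = a.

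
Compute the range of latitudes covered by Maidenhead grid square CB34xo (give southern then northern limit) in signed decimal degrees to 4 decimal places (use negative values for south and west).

Field C=2, B=1: +2·20° lon, +1·10° lat → SW at lon -140°, lat -80°.
Square 3, 4: +3·2° lon, +4·1° lat → SW at lon -134°, lat -76°.
Subsquare x=23, o=14: +23·0.0833333° lon, +14·0.0416667° lat → SW at lon -132.083°, lat -75.4167°.
Cell spans 0.0833333° lon × 0.0416667° lat.
south -75.4167, north -75.3750.

-75.4167, -75.3750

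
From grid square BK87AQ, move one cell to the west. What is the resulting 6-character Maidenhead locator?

BK77xq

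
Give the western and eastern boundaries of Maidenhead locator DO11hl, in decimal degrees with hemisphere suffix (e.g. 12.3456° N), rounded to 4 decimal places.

117.4167° W, 117.3333° W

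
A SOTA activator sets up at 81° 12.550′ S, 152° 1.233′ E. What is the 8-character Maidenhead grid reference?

Add 180° to longitude and 90° to latitude: 332.02055, 8.79083.
Field (20°×10°, letters A–R): 332.02055/20 → 16 → Q, 8.79083/10 → 0 → A; chars QA.
Square (2°×1°, digits 0–9): 12.02055/2 → 6, 8.79083/1 → 8; chars 68.
Subsquare (5′×2.5′, letters a–x): 0.02055/0.0833333 → 0 → a, 0.79083/0.0416667 → 18 → s; chars as.
Extended square (30″×15″, digits 0–9): 0.02055/0.00833333 → 2, 0.04083/0.00416667 → 9; chars 29.

QA68as29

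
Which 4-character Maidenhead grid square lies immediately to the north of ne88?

NE89

Latitude square 8; +1 → 9.
The longitude characters are unchanged.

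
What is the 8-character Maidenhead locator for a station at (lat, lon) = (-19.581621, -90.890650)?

EH40nk30

Shift to the Maidenhead origin (180°W, 90°S): lon 89.10935, lat 70.41838.
Field: lon ⌊89.10935/20⌋ = 4 → E; lat ⌊70.41838/10⌋ = 7 → H.
Square: lon ⌊9.10935/2⌋ = 4; lat ⌊0.41838/1⌋ = 0.
Subsquare: lon ⌊1.10935/0.0833333⌋ = 13 → n; lat ⌊0.41838/0.0416667⌋ = 10 → k.
Extended square: lon ⌊0.02602/0.00833333⌋ = 3; lat ⌊0.00171/0.00416667⌋ = 0.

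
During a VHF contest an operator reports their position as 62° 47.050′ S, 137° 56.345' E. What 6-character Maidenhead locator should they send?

PC87xf

Add 180° to longitude and 90° to latitude: 317.9391, 27.2158.
Field: lon ⌊317.9391/20⌋ = 15 → P; lat ⌊27.2158/10⌋ = 2 → C.
Square: lon ⌊17.9391/2⌋ = 8; lat ⌊7.2158/1⌋ = 7.
Subsquare: lon ⌊1.9391/0.0833333⌋ = 23 → x; lat ⌊0.2158/0.0416667⌋ = 5 → f.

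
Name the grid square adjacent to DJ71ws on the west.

DJ71vs

Longitude subsquare w = 22; −1 → 21 = v.
The latitude characters are unchanged.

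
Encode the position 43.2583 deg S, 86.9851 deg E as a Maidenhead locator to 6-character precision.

Shift to the Maidenhead origin (180°W, 90°S): lon 266.9851, lat 46.7417.
Field: lon ⌊266.9851/20⌋ = 13 → N; lat ⌊46.7417/10⌋ = 4 → E.
Square: lon ⌊6.9851/2⌋ = 3; lat ⌊6.7417/1⌋ = 6.
Subsquare: lon ⌊0.9851/0.0833333⌋ = 11 → l; lat ⌊0.7417/0.0416667⌋ = 17 → r.

NE36lr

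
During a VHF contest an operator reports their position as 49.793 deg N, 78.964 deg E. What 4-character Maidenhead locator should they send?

Offset from 180°W / 90°S: lon 258.96°, lat 139.79°.
Field: 258.96/20 → 12 → M, 139.79/10 → 13 → N; chars MN.
Square: 18.96/2 → 9, 9.79/1 → 9; chars 99.

MN99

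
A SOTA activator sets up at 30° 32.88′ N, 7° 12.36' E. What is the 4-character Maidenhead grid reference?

JM30

Offset from 180°W / 90°S: lon 187.21°, lat 120.55°.
Field (20°×10°, letters A–R): 187.21/20 → 9 → J, 120.55/10 → 12 → M; chars JM.
Square (2°×1°, digits 0–9): 7.21/2 → 3, 0.55/1 → 0; chars 30.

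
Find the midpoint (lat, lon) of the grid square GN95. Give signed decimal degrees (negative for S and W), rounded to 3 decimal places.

45.500, -41.000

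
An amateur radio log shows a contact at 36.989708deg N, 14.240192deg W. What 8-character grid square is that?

IM26vx17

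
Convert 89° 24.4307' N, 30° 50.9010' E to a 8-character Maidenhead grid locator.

KR59kj17

Offset from 180°W / 90°S: lon 210.84835°, lat 179.40718°.
Field: 210.84835/20 → 10 → K, 179.40718/10 → 17 → R; chars KR.
Square: 10.84835/2 → 5, 9.40718/1 → 9; chars 59.
Subsquare: 0.84835/0.0833333 → 10 → k, 0.40718/0.0416667 → 9 → j; chars kj.
Extended square: 0.01502/0.00833333 → 1, 0.03218/0.00416667 → 7; chars 17.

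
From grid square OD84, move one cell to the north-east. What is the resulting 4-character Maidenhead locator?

Longitude square 8; +1 → 9.
Latitude square 4; +1 → 5.

OD95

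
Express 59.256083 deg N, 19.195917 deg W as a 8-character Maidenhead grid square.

IO09jg61

Shift to the Maidenhead origin (180°W, 90°S): lon 160.80408, lat 149.25608.
Field: 160.80408/20 → 8 → I, 149.25608/10 → 14 → O; chars IO.
Square: 0.80408/2 → 0, 9.25608/1 → 9; chars 09.
Subsquare: 0.80408/0.0833333 → 9 → j, 0.25608/0.0416667 → 6 → g; chars jg.
Extended square: 0.05408/0.00833333 → 6, 0.00608/0.00416667 → 1; chars 61.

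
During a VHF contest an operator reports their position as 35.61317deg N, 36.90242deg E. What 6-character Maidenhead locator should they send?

KM85ko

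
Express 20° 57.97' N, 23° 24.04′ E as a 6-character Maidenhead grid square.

Offset from 180°W / 90°S: lon 203.4007°, lat 110.9662°.
Field (20°×10°, letters A–R): 203.4007/20 → 10 → K, 110.9662/10 → 11 → L; chars KL.
Square (2°×1°, digits 0–9): 3.4007/2 → 1, 0.9662/1 → 0; chars 10.
Subsquare (5′×2.5′, letters a–x): 1.4007/0.0833333 → 16 → q, 0.9662/0.0416667 → 23 → x; chars qx.

KL10qx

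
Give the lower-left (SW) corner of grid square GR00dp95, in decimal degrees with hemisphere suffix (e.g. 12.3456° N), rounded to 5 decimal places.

80.64583° N, 59.67500° W

Field G=6, R=17: +6·20° lon, +17·10° lat → SW at lon -60°, lat 80°.
Square 0, 0: +0·2° lon, +0·1° lat → SW at lon -60°, lat 80°.
Subsquare d=3, p=15: +3·0.0833333° lon, +15·0.0416667° lat → SW at lon -59.75°, lat 80.625°.
Extended square 9, 5: +9·0.00833333° lon, +5·0.00416667° lat → SW at lon -59.675°, lat 80.6458°.
latitude 80.64583° N, longitude 59.67500° W.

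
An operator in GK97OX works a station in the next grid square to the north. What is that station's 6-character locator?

Latitude subsquare x = 23; +1 → 24, wraps to 0 = a, carry into square.
Latitude square 7; +1 → 8.
The longitude characters are unchanged.

GK98oa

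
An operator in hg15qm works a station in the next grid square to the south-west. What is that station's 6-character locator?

Longitude subsquare q = 16; −1 → 15 = p.
Latitude subsquare m = 12; −1 → 11 = l.

HG15pl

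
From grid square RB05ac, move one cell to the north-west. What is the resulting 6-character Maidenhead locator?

QB95xd

Longitude subsquare a = 0; −1 → -1, wraps to 23 = x, carry into square.
Longitude square 0; −1 → -1, wraps to 9, carry into field.
Longitude field R = 17; −1 → 16 = Q.
Latitude subsquare c = 2; +1 → 3 = d.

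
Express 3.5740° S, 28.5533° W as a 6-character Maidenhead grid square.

HI56rk

Add 180° to longitude and 90° to latitude: 151.4467, 86.4260.
Field: lon ⌊151.4467/20⌋ = 7 → H; lat ⌊86.4260/10⌋ = 8 → I.
Square: lon ⌊11.4467/2⌋ = 5; lat ⌊6.4260/1⌋ = 6.
Subsquare: lon ⌊1.4467/0.0833333⌋ = 17 → r; lat ⌊0.4260/0.0416667⌋ = 10 → k.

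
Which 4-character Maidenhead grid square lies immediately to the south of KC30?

Latitude square 0; −1 → -1, wraps to 9, carry into field.
Latitude field C = 2; −1 → 1 = B.
The longitude characters are unchanged.

KB39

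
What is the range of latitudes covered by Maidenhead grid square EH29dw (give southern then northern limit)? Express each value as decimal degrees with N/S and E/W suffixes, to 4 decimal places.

10.0833° S, 10.0417° S

Field E=4, H=7: +4·20° lon, +7·10° lat → SW at lon -100°, lat -20°.
Square 2, 9: +2·2° lon, +9·1° lat → SW at lon -96°, lat -11°.
Subsquare d=3, w=22: +3·0.0833333° lon, +22·0.0416667° lat → SW at lon -95.75°, lat -10.0833°.
Cell spans 0.0833333° lon × 0.0416667° lat.
south 10.0833° S, north 10.0417° S.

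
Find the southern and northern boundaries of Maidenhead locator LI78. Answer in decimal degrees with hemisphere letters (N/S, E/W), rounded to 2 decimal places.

2.00° S, 1.00° S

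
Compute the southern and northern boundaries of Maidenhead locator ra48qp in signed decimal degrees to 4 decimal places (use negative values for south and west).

Field R=17, A=0: +17·20° lon, +0·10° lat → SW at lon 160°, lat -90°.
Square 4, 8: +4·2° lon, +8·1° lat → SW at lon 168°, lat -82°.
Subsquare q=16, p=15: +16·0.0833333° lon, +15·0.0416667° lat → SW at lon 169.333°, lat -81.375°.
Cell spans 0.0833333° lon × 0.0416667° lat.
south -81.3750, north -81.3333.

-81.3750, -81.3333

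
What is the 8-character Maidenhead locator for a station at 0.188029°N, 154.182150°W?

BJ20ve85

Add 180° to longitude and 90° to latitude: 25.81785, 90.18803.
Field: lon ⌊25.81785/20⌋ = 1 → B; lat ⌊90.18803/10⌋ = 9 → J.
Square: lon ⌊5.81785/2⌋ = 2; lat ⌊0.18803/1⌋ = 0.
Subsquare: lon ⌊1.81785/0.0833333⌋ = 21 → v; lat ⌊0.18803/0.0416667⌋ = 4 → e.
Extended square: lon ⌊0.06785/0.00833333⌋ = 8; lat ⌊0.02136/0.00416667⌋ = 5.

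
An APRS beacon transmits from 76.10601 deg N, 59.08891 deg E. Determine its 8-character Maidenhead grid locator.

Shift to the Maidenhead origin (180°W, 90°S): lon 239.08891, lat 166.10601.
Field: lon ⌊239.08891/20⌋ = 11 → L; lat ⌊166.10601/10⌋ = 16 → Q.
Square: lon ⌊19.08891/2⌋ = 9; lat ⌊6.10601/1⌋ = 6.
Subsquare: lon ⌊1.08891/0.0833333⌋ = 13 → n; lat ⌊0.10601/0.0416667⌋ = 2 → c.
Extended square: lon ⌊0.00558/0.00833333⌋ = 0; lat ⌊0.02268/0.00416667⌋ = 5.

LQ96nc05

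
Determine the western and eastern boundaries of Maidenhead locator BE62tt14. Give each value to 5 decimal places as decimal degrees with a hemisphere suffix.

Field B=1, E=4: +1·20° lon, +4·10° lat → SW at lon -160°, lat -50°.
Square 6, 2: +6·2° lon, +2·1° lat → SW at lon -148°, lat -48°.
Subsquare t=19, t=19: +19·0.0833333° lon, +19·0.0416667° lat → SW at lon -146.417°, lat -47.2083°.
Extended square 1, 4: +1·0.00833333° lon, +4·0.00416667° lat → SW at lon -146.408°, lat -47.1917°.
Cell spans 0.00833333° lon × 0.00416667° lat.
west 146.40833° W, east 146.40000° W.

146.40833° W, 146.40000° W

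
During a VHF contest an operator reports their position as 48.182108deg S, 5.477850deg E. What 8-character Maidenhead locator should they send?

JE21rt76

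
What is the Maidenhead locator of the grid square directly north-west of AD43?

Longitude square 4; −1 → 3.
Latitude square 3; +1 → 4.

AD34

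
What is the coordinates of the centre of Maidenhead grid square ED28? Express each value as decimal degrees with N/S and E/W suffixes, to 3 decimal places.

51.500° S, 95.000° W

Field E=4, D=3: +4·20° lon, +3·10° lat → SW at lon -100°, lat -60°.
Square 2, 8: +2·2° lon, +8·1° lat → SW at lon -96°, lat -52°.
Cell spans 2° lon × 1° lat. Centre is SW corner plus half of each.
latitude 51.500° S, longitude 95.000° W.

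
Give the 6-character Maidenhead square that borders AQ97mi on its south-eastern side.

AQ97nh

Longitude subsquare m = 12; +1 → 13 = n.
Latitude subsquare i = 8; −1 → 7 = h.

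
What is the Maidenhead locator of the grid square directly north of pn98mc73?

PN98mc74

Latitude extended square 3; +1 → 4.
The longitude characters are unchanged.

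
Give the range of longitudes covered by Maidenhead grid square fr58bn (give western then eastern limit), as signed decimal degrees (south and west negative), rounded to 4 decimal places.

Field F=5, R=17: +5·20° lon, +17·10° lat → SW at lon -80°, lat 80°.
Square 5, 8: +5·2° lon, +8·1° lat → SW at lon -70°, lat 88°.
Subsquare b=1, n=13: +1·0.0833333° lon, +13·0.0416667° lat → SW at lon -69.9167°, lat 88.5417°.
Cell spans 0.0833333° lon × 0.0416667° lat.
west -69.9167, east -69.8333.

-69.9167, -69.8333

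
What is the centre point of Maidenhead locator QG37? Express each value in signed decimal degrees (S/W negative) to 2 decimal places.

-22.50, 147.00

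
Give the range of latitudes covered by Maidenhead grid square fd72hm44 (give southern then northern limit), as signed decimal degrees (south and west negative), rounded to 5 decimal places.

Field F=5, D=3: +5·20° lon, +3·10° lat → SW at lon -80°, lat -60°.
Square 7, 2: +7·2° lon, +2·1° lat → SW at lon -66°, lat -58°.
Subsquare h=7, m=12: +7·0.0833333° lon, +12·0.0416667° lat → SW at lon -65.4167°, lat -57.5°.
Extended square 4, 4: +4·0.00833333° lon, +4·0.00416667° lat → SW at lon -65.3833°, lat -57.4833°.
Cell spans 0.00833333° lon × 0.00416667° lat.
south -57.48333, north -57.47917.

-57.48333, -57.47917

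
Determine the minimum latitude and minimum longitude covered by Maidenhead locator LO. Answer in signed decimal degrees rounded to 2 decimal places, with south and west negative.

50.00, 40.00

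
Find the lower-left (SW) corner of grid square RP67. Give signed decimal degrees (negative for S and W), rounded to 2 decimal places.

Field R=17, P=15: +17·20° lon, +15·10° lat → SW at lon 160°, lat 60°.
Square 6, 7: +6·2° lon, +7·1° lat → SW at lon 172°, lat 67°.
latitude 67.00, longitude 172.00.

67.00, 172.00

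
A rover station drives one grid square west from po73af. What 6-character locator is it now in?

Longitude subsquare a = 0; −1 → -1, wraps to 23 = x, carry into square.
Longitude square 7; −1 → 6.
The latitude characters are unchanged.

PO63xf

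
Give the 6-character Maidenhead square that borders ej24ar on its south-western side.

Longitude subsquare a = 0; −1 → -1, wraps to 23 = x, carry into square.
Longitude square 2; −1 → 1.
Latitude subsquare r = 17; −1 → 16 = q.

EJ14xq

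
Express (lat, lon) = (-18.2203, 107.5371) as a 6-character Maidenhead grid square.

OH31ss

Offset from 180°W / 90°S: lon 287.5371°, lat 71.7797°.
Field (20°×10°, letters A–R): 287.5371/20 → 14 → O, 71.7797/10 → 7 → H; chars OH.
Square (2°×1°, digits 0–9): 7.5371/2 → 3, 1.7797/1 → 1; chars 31.
Subsquare (5′×2.5′, letters a–x): 1.5371/0.0833333 → 18 → s, 0.7797/0.0416667 → 18 → s; chars ss.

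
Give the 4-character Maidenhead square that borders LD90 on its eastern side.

Longitude square 9; +1 → 10, wraps to 0, carry into field.
Longitude field L = 11; +1 → 12 = M.
The latitude characters are unchanged.

MD00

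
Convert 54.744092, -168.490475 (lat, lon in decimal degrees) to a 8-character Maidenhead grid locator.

AO54sr18

Add 180° to longitude and 90° to latitude: 11.50952, 144.74409.
Field: 11.50952/20 → 0 → A, 144.74409/10 → 14 → O; chars AO.
Square: 11.50952/2 → 5, 4.74409/1 → 4; chars 54.
Subsquare: 1.50952/0.0833333 → 18 → s, 0.74409/0.0416667 → 17 → r; chars sr.
Extended square: 0.00952/0.00833333 → 1, 0.03576/0.00416667 → 8; chars 18.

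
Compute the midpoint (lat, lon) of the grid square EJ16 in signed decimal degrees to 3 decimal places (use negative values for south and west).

6.500, -97.000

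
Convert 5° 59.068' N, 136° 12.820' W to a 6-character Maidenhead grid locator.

CJ15vx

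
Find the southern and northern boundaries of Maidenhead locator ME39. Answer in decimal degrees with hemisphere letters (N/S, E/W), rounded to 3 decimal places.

41.000° S, 40.000° S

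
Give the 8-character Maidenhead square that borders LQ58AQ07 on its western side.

Longitude extended square 0; −1 → -1, wraps to 9, carry into subsquare.
Longitude subsquare a = 0; −1 → -1, wraps to 23 = x, carry into square.
Longitude square 5; −1 → 4.
The latitude characters are unchanged.

LQ48xq97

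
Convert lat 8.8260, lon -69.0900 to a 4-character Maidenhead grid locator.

Add 180° to longitude and 90° to latitude: 110.91, 98.83.
Field (20°×10°, letters A–R): lon ⌊110.91/20⌋ = 5 → F; lat ⌊98.83/10⌋ = 9 → J.
Square (2°×1°, digits 0–9): lon ⌊10.91/2⌋ = 5; lat ⌊8.83/1⌋ = 8.

FJ58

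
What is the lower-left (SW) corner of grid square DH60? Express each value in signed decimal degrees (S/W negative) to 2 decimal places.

-20.00, -108.00

Field D=3, H=7: +3·20° lon, +7·10° lat → SW at lon -120°, lat -20°.
Square 6, 0: +6·2° lon, +0·1° lat → SW at lon -108°, lat -20°.
latitude -20.00, longitude -108.00.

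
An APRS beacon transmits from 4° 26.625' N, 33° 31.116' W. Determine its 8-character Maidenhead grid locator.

HJ34fk76

Shift to the Maidenhead origin (180°W, 90°S): lon 146.48140, lat 94.44375.
Field (20°×10°, letters A–R): 146.48140/20 → 7 → H, 94.44375/10 → 9 → J; chars HJ.
Square (2°×1°, digits 0–9): 6.48140/2 → 3, 4.44375/1 → 4; chars 34.
Subsquare (5′×2.5′, letters a–x): 0.48140/0.0833333 → 5 → f, 0.44375/0.0416667 → 10 → k; chars fk.
Extended square (30″×15″, digits 0–9): 0.06473/0.00833333 → 7, 0.02708/0.00416667 → 6; chars 76.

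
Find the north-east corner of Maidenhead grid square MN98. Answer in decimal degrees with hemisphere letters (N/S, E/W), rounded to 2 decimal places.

49.00° N, 80.00° E

Field M=12, N=13: +12·20° lon, +13·10° lat → SW at lon 60°, lat 40°.
Square 9, 8: +9·2° lon, +8·1° lat → SW at lon 78°, lat 48°.
Cell spans 2° lon × 1° lat. NE corner is SW corner plus one full cell.
latitude 49.00° N, longitude 80.00° E.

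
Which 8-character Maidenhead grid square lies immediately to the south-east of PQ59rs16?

Longitude extended square 1; +1 → 2.
Latitude extended square 6; −1 → 5.

PQ59rs25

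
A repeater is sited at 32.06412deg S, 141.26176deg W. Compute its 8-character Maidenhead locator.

BF97iw84

Add 180° to longitude and 90° to latitude: 38.73824, 57.93588.
Field: 38.73824/20 → 1 → B, 57.93588/10 → 5 → F; chars BF.
Square: 18.73824/2 → 9, 7.93588/1 → 7; chars 97.
Subsquare: 0.73824/0.0833333 → 8 → i, 0.93588/0.0416667 → 22 → w; chars iw.
Extended square: 0.07157/0.00833333 → 8, 0.01921/0.00416667 → 4; chars 84.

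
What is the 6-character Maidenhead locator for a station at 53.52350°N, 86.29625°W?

EO63um

Add 180° to longitude and 90° to latitude: 93.7037, 143.5235.
Field: 93.7037/20 → 4 → E, 143.5235/10 → 14 → O; chars EO.
Square: 13.7037/2 → 6, 3.5235/1 → 3; chars 63.
Subsquare: 1.7037/0.0833333 → 20 → u, 0.5235/0.0416667 → 12 → m; chars um.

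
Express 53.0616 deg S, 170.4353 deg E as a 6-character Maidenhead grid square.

Offset from 180°W / 90°S: lon 350.4353°, lat 36.9384°.
Field: 350.4353/20 → 17 → R, 36.9384/10 → 3 → D; chars RD.
Square: 10.4353/2 → 5, 6.9384/1 → 6; chars 56.
Subsquare: 0.4353/0.0833333 → 5 → f, 0.9384/0.0416667 → 22 → w; chars fw.

RD56fw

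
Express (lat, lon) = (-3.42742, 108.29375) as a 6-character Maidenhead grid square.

OI46dn

Offset from 180°W / 90°S: lon 288.2937°, lat 86.5726°.
Field: lon ⌊288.2937/20⌋ = 14 → O; lat ⌊86.5726/10⌋ = 8 → I.
Square: lon ⌊8.2937/2⌋ = 4; lat ⌊6.5726/1⌋ = 6.
Subsquare: lon ⌊0.2937/0.0833333⌋ = 3 → d; lat ⌊0.5726/0.0416667⌋ = 13 → n.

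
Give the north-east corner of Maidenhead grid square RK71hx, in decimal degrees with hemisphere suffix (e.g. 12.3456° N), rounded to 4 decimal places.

Field R=17, K=10: +17·20° lon, +10·10° lat → SW at lon 160°, lat 10°.
Square 7, 1: +7·2° lon, +1·1° lat → SW at lon 174°, lat 11°.
Subsquare h=7, x=23: +7·0.0833333° lon, +23·0.0416667° lat → SW at lon 174.583°, lat 11.9583°.
Cell spans 0.0833333° lon × 0.0416667° lat. NE corner is SW corner plus one full cell.
latitude 12.0000° N, longitude 174.6667° E.

12.0000° N, 174.6667° E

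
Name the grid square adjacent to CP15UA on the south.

CP14ux

Latitude subsquare a = 0; −1 → -1, wraps to 23 = x, carry into square.
Latitude square 5; −1 → 4.
The longitude characters are unchanged.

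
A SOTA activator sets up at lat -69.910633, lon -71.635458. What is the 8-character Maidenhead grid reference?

FC40ec31

Offset from 180°W / 90°S: lon 108.36454°, lat 20.08937°.
Field: lon ⌊108.36454/20⌋ = 5 → F; lat ⌊20.08937/10⌋ = 2 → C.
Square: lon ⌊8.36454/2⌋ = 4; lat ⌊0.08937/1⌋ = 0.
Subsquare: lon ⌊0.36454/0.0833333⌋ = 4 → e; lat ⌊0.08937/0.0416667⌋ = 2 → c.
Extended square: lon ⌊0.03121/0.00833333⌋ = 3; lat ⌊0.00603/0.00416667⌋ = 1.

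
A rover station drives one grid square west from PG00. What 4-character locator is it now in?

Longitude square 0; −1 → -1, wraps to 9, carry into field.
Longitude field P = 15; −1 → 14 = O.
The latitude characters are unchanged.

OG90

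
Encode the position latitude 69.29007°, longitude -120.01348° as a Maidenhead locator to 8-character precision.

CP99xg89

Offset from 180°W / 90°S: lon 59.98652°, lat 159.29007°.
Field: lon ⌊59.98652/20⌋ = 2 → C; lat ⌊159.29007/10⌋ = 15 → P.
Square: lon ⌊19.98652/2⌋ = 9; lat ⌊9.29007/1⌋ = 9.
Subsquare: lon ⌊1.98652/0.0833333⌋ = 23 → x; lat ⌊0.29007/0.0416667⌋ = 6 → g.
Extended square: lon ⌊0.06985/0.00833333⌋ = 8; lat ⌊0.04007/0.00416667⌋ = 9.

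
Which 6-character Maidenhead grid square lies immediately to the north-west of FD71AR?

FD61xs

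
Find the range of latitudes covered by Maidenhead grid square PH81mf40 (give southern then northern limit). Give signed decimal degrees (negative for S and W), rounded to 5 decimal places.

-18.79167, -18.78750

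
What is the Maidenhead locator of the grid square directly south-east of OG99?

PG08

Longitude square 9; +1 → 10, wraps to 0, carry into field.
Longitude field O = 14; +1 → 15 = P.
Latitude square 9; −1 → 8.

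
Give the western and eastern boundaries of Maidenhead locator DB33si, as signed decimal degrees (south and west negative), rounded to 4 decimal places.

Field D=3, B=1: +3·20° lon, +1·10° lat → SW at lon -120°, lat -80°.
Square 3, 3: +3·2° lon, +3·1° lat → SW at lon -114°, lat -77°.
Subsquare s=18, i=8: +18·0.0833333° lon, +8·0.0416667° lat → SW at lon -112.5°, lat -76.6667°.
Cell spans 0.0833333° lon × 0.0416667° lat.
west -112.5000, east -112.4167.

-112.5000, -112.4167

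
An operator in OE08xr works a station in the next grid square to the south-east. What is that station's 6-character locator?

Longitude subsquare x = 23; +1 → 24, wraps to 0 = a, carry into square.
Longitude square 0; +1 → 1.
Latitude subsquare r = 17; −1 → 16 = q.

OE18aq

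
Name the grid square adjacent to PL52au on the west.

Longitude subsquare a = 0; −1 → -1, wraps to 23 = x, carry into square.
Longitude square 5; −1 → 4.
The latitude characters are unchanged.

PL42xu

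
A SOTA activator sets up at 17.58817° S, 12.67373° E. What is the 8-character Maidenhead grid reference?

JH62ij08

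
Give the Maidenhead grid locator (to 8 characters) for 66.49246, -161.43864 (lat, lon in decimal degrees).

AP96gl78

Shift to the Maidenhead origin (180°W, 90°S): lon 18.56136, lat 156.49246.
Field: 18.56136/20 → 0 → A, 156.49246/10 → 15 → P; chars AP.
Square: 18.56136/2 → 9, 6.49246/1 → 6; chars 96.
Subsquare: 0.56136/0.0833333 → 6 → g, 0.49246/0.0416667 → 11 → l; chars gl.
Extended square: 0.06136/0.00833333 → 7, 0.03413/0.00416667 → 8; chars 78.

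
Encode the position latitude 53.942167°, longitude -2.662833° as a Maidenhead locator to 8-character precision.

IO83qw06

Shift to the Maidenhead origin (180°W, 90°S): lon 177.33717, lat 143.94217.
Field: lon ⌊177.33717/20⌋ = 8 → I; lat ⌊143.94217/10⌋ = 14 → O.
Square: lon ⌊17.33717/2⌋ = 8; lat ⌊3.94217/1⌋ = 3.
Subsquare: lon ⌊1.33717/0.0833333⌋ = 16 → q; lat ⌊0.94217/0.0416667⌋ = 22 → w.
Extended square: lon ⌊0.00383/0.00833333⌋ = 0; lat ⌊0.02550/0.00416667⌋ = 6.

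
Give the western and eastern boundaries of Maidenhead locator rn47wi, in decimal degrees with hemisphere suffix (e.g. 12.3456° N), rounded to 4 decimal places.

169.8333° E, 169.9167° E

Field R=17, N=13: +17·20° lon, +13·10° lat → SW at lon 160°, lat 40°.
Square 4, 7: +4·2° lon, +7·1° lat → SW at lon 168°, lat 47°.
Subsquare w=22, i=8: +22·0.0833333° lon, +8·0.0416667° lat → SW at lon 169.833°, lat 47.3333°.
Cell spans 0.0833333° lon × 0.0416667° lat.
west 169.8333° E, east 169.9167° E.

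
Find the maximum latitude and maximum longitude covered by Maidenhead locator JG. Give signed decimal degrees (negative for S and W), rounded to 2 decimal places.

-20.00, 20.00

Field J=9, G=6: +9·20° lon, +6·10° lat → SW at lon 0°, lat -30°.
Cell spans 20° lon × 10° lat. NE corner is SW corner plus one full cell.
latitude -20.00, longitude 20.00.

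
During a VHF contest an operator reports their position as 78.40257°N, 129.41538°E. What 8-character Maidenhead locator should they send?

PQ48qj96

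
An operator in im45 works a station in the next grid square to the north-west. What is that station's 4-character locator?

IM36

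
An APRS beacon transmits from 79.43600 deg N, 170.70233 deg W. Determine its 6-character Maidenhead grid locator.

AQ49pk

Add 180° to longitude and 90° to latitude: 9.2977, 169.4360.
Field: lon ⌊9.2977/20⌋ = 0 → A; lat ⌊169.4360/10⌋ = 16 → Q.
Square: lon ⌊9.2977/2⌋ = 4; lat ⌊9.4360/1⌋ = 9.
Subsquare: lon ⌊1.2977/0.0833333⌋ = 15 → p; lat ⌊0.4360/0.0416667⌋ = 10 → k.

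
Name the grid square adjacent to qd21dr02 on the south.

Latitude extended square 2; −1 → 1.
The longitude characters are unchanged.

QD21dr01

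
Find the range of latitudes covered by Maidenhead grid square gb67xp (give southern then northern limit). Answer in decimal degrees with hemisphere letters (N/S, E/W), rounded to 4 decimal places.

72.3750° S, 72.3333° S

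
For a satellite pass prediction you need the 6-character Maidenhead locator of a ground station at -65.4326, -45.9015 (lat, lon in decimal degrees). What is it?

GC74bn

Add 180° to longitude and 90° to latitude: 134.0985, 24.5674.
Field (20°×10°, letters A–R): 134.0985/20 → 6 → G, 24.5674/10 → 2 → C; chars GC.
Square (2°×1°, digits 0–9): 14.0985/2 → 7, 4.5674/1 → 4; chars 74.
Subsquare (5′×2.5′, letters a–x): 0.0985/0.0833333 → 1 → b, 0.5674/0.0416667 → 13 → n; chars bn.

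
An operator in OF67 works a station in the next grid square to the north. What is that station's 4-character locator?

OF68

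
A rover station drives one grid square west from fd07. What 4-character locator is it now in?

Longitude square 0; −1 → -1, wraps to 9, carry into field.
Longitude field F = 5; −1 → 4 = E.
The latitude characters are unchanged.

ED97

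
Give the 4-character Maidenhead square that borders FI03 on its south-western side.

EI92

Longitude square 0; −1 → -1, wraps to 9, carry into field.
Longitude field F = 5; −1 → 4 = E.
Latitude square 3; −1 → 2.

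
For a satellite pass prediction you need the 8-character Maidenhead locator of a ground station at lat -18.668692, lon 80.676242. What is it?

NH01ih19

Add 180° to longitude and 90° to latitude: 260.67624, 71.33131.
Field: 260.67624/20 → 13 → N, 71.33131/10 → 7 → H; chars NH.
Square: 0.67624/2 → 0, 1.33131/1 → 1; chars 01.
Subsquare: 0.67624/0.0833333 → 8 → i, 0.33131/0.0416667 → 7 → h; chars ih.
Extended square: 0.00958/0.00833333 → 1, 0.03964/0.00416667 → 9; chars 19.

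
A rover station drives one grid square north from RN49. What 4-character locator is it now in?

Latitude square 9; +1 → 10, wraps to 0, carry into field.
Latitude field N = 13; +1 → 14 = O.
The longitude characters are unchanged.

RO40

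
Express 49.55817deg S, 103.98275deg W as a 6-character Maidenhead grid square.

Add 180° to longitude and 90° to latitude: 76.0173, 40.4418.
Field (20°×10°, letters A–R): 76.0173/20 → 3 → D, 40.4418/10 → 4 → E; chars DE.
Square (2°×1°, digits 0–9): 16.0173/2 → 8, 0.4418/1 → 0; chars 80.
Subsquare (5′×2.5′, letters a–x): 0.0173/0.0833333 → 0 → a, 0.4418/0.0416667 → 10 → k; chars ak.

DE80ak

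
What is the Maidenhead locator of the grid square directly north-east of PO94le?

PO94mf

Longitude subsquare l = 11; +1 → 12 = m.
Latitude subsquare e = 4; +1 → 5 = f.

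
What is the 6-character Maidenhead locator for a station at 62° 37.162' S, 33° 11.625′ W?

Offset from 180°W / 90°S: lon 146.8063°, lat 27.3806°.
Field: lon ⌊146.8063/20⌋ = 7 → H; lat ⌊27.3806/10⌋ = 2 → C.
Square: lon ⌊6.8063/2⌋ = 3; lat ⌊7.3806/1⌋ = 7.
Subsquare: lon ⌊0.8063/0.0833333⌋ = 9 → j; lat ⌊0.3806/0.0416667⌋ = 9 → j.

HC37jj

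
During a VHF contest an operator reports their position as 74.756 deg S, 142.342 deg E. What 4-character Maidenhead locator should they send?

QB15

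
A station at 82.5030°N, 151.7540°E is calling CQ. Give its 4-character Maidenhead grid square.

Shift to the Maidenhead origin (180°W, 90°S): lon 331.75, lat 172.50.
Field: 331.75/20 → 16 → Q, 172.50/10 → 17 → R; chars QR.
Square: 11.75/2 → 5, 2.50/1 → 2; chars 52.

QR52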